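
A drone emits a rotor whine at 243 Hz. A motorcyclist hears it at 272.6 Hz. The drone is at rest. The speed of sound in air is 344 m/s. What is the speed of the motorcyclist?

f' > f, so the motorcyclist is approaching.
f' = f · (v + v_o)/v ⇒ v_o = v · |f'/f − 1|.
v_o = 344 × |272.6/243 − 1| = 344 × 0.1218 ≈ 42 m/s.

42 m/s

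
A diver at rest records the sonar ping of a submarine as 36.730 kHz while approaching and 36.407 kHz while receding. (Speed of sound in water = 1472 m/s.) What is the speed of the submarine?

6.5 m/s

f₁/f₂ = (v + v_s)/(v − v_s), so v_s = v · (f₁ − f₂)/(f₁ + f₂).
v_s = 1472 × (36.730 − 36.407)/(36.730 + 36.407) = 1472 × 0.323/73.137 ≈ 6.5 m/s.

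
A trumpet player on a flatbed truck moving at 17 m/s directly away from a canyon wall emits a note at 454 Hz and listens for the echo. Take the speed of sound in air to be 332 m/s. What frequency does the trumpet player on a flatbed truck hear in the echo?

410 Hz

The canyon wall receives the sound from a moving source: f₁ = f₀ · v/(v + v_e) = 454 × 332/349 ≈ 432 Hz.
On the return leg the trumpet player on a flatbed truck is a moving observer: f₂ = f₁ · (v − v_e)/v = 432 × 315/332 ≈ 410 Hz.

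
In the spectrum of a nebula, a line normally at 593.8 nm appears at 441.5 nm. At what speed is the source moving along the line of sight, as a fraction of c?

λ'/λ₀ = 0.7435 < 1 (blueshift), so the source is approaching.
λ'/λ₀ = √((1 − β)/(1 + β)) for an approaching source ⇒ β = (1 − r²)/(1 + r²) with r = λ'/λ₀.
β = (1 − 0.5528)/(1 + 0.5528) ≈ 0.288.

0.288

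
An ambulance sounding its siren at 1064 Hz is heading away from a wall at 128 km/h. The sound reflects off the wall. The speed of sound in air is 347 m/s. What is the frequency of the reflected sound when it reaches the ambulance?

866 Hz

128 km/h = 35.56 m/s.
The wall receives the sound from a moving source: f₁ = f₀ · v/(v + v_e) = 1064 × 347/382.56 ≈ 965 Hz.
On the return leg the ambulance is a moving observer: f₂ = f₁ · (v − v_e)/v = 965 × 311.44/347 ≈ 866 Hz.
Equivalently f₂ = f₀ · (v − v_e)/(v + v_e).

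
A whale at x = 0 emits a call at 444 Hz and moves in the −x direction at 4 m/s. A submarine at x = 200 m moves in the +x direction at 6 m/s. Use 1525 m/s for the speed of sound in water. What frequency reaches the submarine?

The observer lies on the +x side, so the source is heading away from the observer and the observer is heading away from the source.
General Doppler shift: f' = f · (v − v_o)/(v + v_s).
f' = 444 × (1525 − 6)/(1525 + 4) = 444 × 1519/1529 ≈ 441 Hz.

441 Hz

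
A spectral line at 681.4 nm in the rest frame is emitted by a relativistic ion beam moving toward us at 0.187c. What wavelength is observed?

Relativistic Doppler for wavelength: λ' = λ₀ · √((1 − β)/(1 + β)).
λ' = 681.4 × √(0.8130/1.1870) = 681.4 × 0.82760 ≈ 563.9 nm.

563.9 nm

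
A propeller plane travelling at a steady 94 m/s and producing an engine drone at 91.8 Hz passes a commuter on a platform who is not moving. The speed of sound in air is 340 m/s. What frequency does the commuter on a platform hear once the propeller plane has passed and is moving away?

72 Hz

Receding: f₂ = f · v/(v + v_s) = 91.8 × 340/434 ≈ 72 Hz.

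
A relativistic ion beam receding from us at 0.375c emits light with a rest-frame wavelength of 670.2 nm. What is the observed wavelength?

Relativistic Doppler for wavelength: λ' = λ₀ · √((1 + β)/(1 − β)).
λ' = 670.2 × √(1.3750/0.6250) = 670.2 × 1.48324 ≈ 994.1 nm.

994.1 nm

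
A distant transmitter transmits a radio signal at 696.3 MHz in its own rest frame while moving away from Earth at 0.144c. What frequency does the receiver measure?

Relativistic Doppler for frequency: f' = f₀ · √((1 − β)/(1 + β)).
f' = 696.3 × √(0.8560/1.1440) = 696.3 × 0.86502 ≈ 602.3 MHz.

602.3 MHz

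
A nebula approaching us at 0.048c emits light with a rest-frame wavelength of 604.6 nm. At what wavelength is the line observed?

576.2 nm

Relativistic Doppler for wavelength: λ' = λ₀ · √((1 − β)/(1 + β)).
λ' = 604.6 × √(0.9520/1.0480) = 604.6 × 0.95310 ≈ 576.2 nm.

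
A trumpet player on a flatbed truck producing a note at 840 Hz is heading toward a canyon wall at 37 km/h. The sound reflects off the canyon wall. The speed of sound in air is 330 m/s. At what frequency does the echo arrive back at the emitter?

37 km/h = 10.28 m/s.
The canyon wall receives the sound from a moving source: f₁ = f₀ · v/(v − v_e) = 840 × 330/319.72 ≈ 867 Hz.
On the return leg the trumpet player on a flatbed truck is a moving observer: f₂ = f₁ · (v + v_e)/v = 867 × 340.28/330 ≈ 894 Hz.

894 Hz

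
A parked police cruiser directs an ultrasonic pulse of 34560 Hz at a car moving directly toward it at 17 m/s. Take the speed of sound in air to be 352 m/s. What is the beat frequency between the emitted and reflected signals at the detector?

At the car (a moving observer), f₁ = f₀ · (v + u)/v = 34560 × 369/352 ≈ 36229 Hz.
On reflection it acts as a source moving toward the stationary detector: f₂ = f₁ · v/(v − u) = 36229 × 352/335 ≈ 38068 Hz.
Equivalently f₂ = f₀ · (v + u)/(v − u).
Beat frequency: |f₂ − f₀| = 2u·f₀/(v − u) = 2 × 17 × 34560/335 ≈ 3508 Hz.

3508 Hz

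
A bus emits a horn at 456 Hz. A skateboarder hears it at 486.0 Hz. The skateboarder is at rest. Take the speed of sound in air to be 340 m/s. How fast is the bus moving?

21.0 m/s

f' > f, so the bus is approaching.
f' = f · v/(v − v_s) ⇒ v_s = v · |1 − f/f'|.
v_s = 340 × |1 − 456/486.0| = 340 × 0.06173 ≈ 21.0 m/s.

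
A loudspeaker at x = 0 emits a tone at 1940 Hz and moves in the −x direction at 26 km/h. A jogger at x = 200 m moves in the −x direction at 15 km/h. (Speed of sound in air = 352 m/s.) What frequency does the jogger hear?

1923 Hz

26 km/h = 7.222 m/s; 15 km/h = 4.167 m/s.
The observer lies on the +x side, so the source is heading away from the observer and the observer is heading toward the source.
With source receding and observer approaching, f' = f · (v + v_o)/(v + v_s).
f' = 1940 × (352 + 4.167)/(352 + 7.222) = 1940 × 356.17/359.22 ≈ 1923 Hz.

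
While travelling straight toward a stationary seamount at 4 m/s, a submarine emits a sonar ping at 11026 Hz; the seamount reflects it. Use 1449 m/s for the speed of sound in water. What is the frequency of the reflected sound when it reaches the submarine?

The seamount receives the sound from a moving source: f₁ = f₀ · v/(v − v_e) = 11026 × 1449/1445 ≈ 11057 Hz.
On the return leg the submarine is a moving observer: f₂ = f₁ · (v + v_e)/v = 11057 × 1453/1449 ≈ 11087 Hz.

11087 Hz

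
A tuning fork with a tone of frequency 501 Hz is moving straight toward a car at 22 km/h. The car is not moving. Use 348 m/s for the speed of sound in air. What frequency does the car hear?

510 Hz

22 km/h = 6.111 m/s.
Moving source, stationary observer: f' = f · v/(v − v_s) since the source is approaching.
f' = 501 × 348/(348 − 6.111) = 501 × 348/341.9 ≈ 510 Hz.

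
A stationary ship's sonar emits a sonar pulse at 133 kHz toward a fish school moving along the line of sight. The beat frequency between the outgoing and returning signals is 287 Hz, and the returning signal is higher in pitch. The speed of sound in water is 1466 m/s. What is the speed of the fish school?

Double Doppler shift off a moving reflector: f₂ = f₀ · (v + u)/(v − u) (u > 0 toward emitter).
Returning signal is higher, so f₂ = f₀ + Δf = 133000 + 287 = 133287 Hz.
Rearranging, u = v · (f₂ − f₀)/(f₂ + f₀) = 1466 × 287/266287 ≈ 1.58 m/s.
So the fish school is moving at 1.58 m/s toward the emitter.

1.58 m/s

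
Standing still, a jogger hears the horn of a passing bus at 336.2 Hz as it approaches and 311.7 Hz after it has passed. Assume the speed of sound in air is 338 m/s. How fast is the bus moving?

f₁/f₂ = (v + v_s)/(v − v_s), so v_s = v · (f₁ − f₂)/(f₁ + f₂).
v_s = 338 × (336.2 − 311.7)/(336.2 + 311.7) = 338 × 24.5/647.9 ≈ 12.8 m/s.

12.8 m/s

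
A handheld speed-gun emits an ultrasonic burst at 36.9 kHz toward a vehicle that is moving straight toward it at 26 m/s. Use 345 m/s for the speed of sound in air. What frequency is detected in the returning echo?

At the vehicle (a moving observer), f₁ = f₀ · (v + u)/v = 36.9 × 371/345 ≈ 39.7 kHz.
On reflection it acts as a source moving toward the stationary detector: f₂ = f₁ · v/(v − u) = 39.7 × 345/319 ≈ 42.9 kHz.
Equivalently f₂ = f₀ · (v + u)/(v − u).

42.9 kHz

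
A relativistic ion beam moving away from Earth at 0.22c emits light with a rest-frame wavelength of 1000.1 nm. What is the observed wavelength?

1250.8 nm

Relativistic Doppler for wavelength: λ' = λ₀ · √((1 + β)/(1 − β)).
λ' = 1000.1 × √(1.2200/0.7800) = 1000.1 × 1.25064 ≈ 1250.8 nm.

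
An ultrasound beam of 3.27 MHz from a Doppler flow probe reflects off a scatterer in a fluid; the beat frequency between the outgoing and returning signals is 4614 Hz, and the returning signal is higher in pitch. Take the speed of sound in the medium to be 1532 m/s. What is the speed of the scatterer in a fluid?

1.08 m/s

Double Doppler shift off a moving reflector: f₂ = f₀ · (v + u)/(v − u) (u > 0 toward emitter).
Returning signal is higher, so f₂ = f₀ + Δf = 3270000 + 4614 = 3274614 Hz.
Rearranging, u = v · (f₂ − f₀)/(f₂ + f₀) = 1532 × 4614/6544614 ≈ 1.08 m/s.
So the scatterer in a fluid is moving at 1.08 m/s toward the emitter.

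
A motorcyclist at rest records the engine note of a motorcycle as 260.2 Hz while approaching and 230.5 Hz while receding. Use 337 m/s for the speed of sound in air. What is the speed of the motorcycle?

20.4 m/s

f₁/f₂ = (v + v_s)/(v − v_s), so v_s = v · (f₁ − f₂)/(f₁ + f₂).
v_s = 337 × (260.2 − 230.5)/(260.2 + 230.5) = 337 × 29.7/490.7 ≈ 20.4 m/s.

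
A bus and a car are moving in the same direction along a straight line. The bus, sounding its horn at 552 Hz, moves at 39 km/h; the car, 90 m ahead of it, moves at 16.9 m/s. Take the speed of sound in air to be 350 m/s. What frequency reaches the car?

542 Hz

39 km/h = 10.83 m/s.
The car is ahead, so the bus is moving toward it while the car is moving away from the bus.
With source approaching and observer receding, f' = f · (v − v_o)/(v − v_s).
f' = 552 × (350 − 16.9)/(350 − 10.83) = 552 × 333.1/339.17 ≈ 542 Hz.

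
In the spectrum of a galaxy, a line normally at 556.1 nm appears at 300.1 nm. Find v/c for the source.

0.549c

λ'/λ₀ = 0.5397 < 1 (blueshift), so the source is approaching.
λ'/λ₀ = √((1 − β)/(1 + β)) for an approaching source ⇒ β = (1 − r²)/(1 + r²) with r = λ'/λ₀.
β = (1 − 0.2912)/(1 + 0.2912) ≈ 0.549.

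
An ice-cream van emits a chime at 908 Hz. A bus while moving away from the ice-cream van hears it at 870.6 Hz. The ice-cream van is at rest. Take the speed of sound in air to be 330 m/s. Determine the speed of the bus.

f' = f · (v − v_o)/v ⇒ v_o = v · |f'/f − 1|.
v_o = 330 × |870.6/908 − 1| = 330 × 0.04119 ≈ 13.6 m/s.

13.6 m/s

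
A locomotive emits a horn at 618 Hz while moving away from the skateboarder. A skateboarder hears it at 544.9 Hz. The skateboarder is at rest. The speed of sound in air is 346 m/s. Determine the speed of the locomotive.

46 m/s

f' = f · v/(v + v_s) ⇒ v_s = v · |1 − f/f'|.
v_s = 346 × |1 − 618/544.9| = 346 × 0.1342 ≈ 46 m/s.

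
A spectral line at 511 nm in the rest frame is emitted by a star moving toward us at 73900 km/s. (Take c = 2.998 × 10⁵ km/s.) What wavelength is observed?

β = v/c = 73900/299800 = 0.2465.
Relativistic Doppler for wavelength: λ' = λ₀ · √((1 − β)/(1 + β)).
λ' = 511 × √(0.7535/1.2465) = 511 × 0.77749 ≈ 397.3 nm.

397.3 nm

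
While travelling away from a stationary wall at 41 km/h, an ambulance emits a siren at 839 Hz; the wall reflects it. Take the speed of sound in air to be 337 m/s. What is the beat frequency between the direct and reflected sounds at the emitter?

41 km/h = 11.39 m/s.
The wall receives the sound from a moving source: f₁ = f₀ · v/(v + v_e) = 839 × 337/348.39 ≈ 811.6 Hz.
On the return leg the ambulance is a moving observer: f₂ = f₁ · (v − v_e)/v = 811.6 × 325.61/337 ≈ 784.1 Hz.
Equivalently f₂ = f₀ · (v − v_e)/(v + v_e).
Beat against the emitted tone: |f₂ − f₀| = 2v_e·f₀/(v + v_e) = 2 × 11.39 × 839/348.39 ≈ 54.9 Hz.

54.9 Hz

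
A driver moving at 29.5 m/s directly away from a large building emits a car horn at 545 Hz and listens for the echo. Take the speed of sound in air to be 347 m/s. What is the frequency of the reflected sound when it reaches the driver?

The large building receives the sound from a moving source: f₁ = f₀ · v/(v + v_e) = 545 × 347/376.5 ≈ 502 Hz.
On the return leg the driver is a moving observer: f₂ = f₁ · (v − v_e)/v = 502 × 317.5/347 ≈ 460 Hz.

460 Hz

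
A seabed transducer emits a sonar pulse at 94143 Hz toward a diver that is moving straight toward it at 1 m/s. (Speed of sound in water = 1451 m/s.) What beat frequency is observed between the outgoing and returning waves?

At the diver (a moving observer), f₁ = f₀ · (v + u)/v = 94143 × 1452/1451 ≈ 94207.9 Hz.
On reflection it acts as a source moving toward the stationary detector: f₂ = f₁ · v/(v − u) = 94207.9 × 1451/1450 ≈ 94272.9 Hz.
Equivalently f₂ = f₀ · (v + u)/(v − u).
Beat frequency: |f₂ − f₀| = 2u·f₀/(v − u) = 2 × 1 × 94143/1450 ≈ 130 Hz.

130 Hz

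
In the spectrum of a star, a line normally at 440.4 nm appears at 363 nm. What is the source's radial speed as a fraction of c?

λ'/λ₀ = 0.8243 < 1 (blueshift), so the source is approaching.
λ'/λ₀ = √((1 − β)/(1 + β)) for an approaching source ⇒ β = (1 − r²)/(1 + r²) with r = λ'/λ₀.
β = (1 − 0.6794)/(1 + 0.6794) ≈ 0.191.

0.191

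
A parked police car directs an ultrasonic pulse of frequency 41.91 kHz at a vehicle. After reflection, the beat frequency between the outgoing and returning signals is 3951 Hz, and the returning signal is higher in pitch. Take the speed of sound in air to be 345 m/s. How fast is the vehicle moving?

Double Doppler shift off a moving reflector: f₂ = f₀ · (v + u)/(v − u) (u > 0 toward emitter).
Returning signal is higher, so f₂ = f₀ + Δf = 41910 + 3951 = 45861 Hz.
Rearranging, u = v · (f₂ − f₀)/(f₂ + f₀) = 345 × 3951/87771 ≈ 15.5 m/s.
So the vehicle is moving at 15.5 m/s toward the emitter.

15.5 m/s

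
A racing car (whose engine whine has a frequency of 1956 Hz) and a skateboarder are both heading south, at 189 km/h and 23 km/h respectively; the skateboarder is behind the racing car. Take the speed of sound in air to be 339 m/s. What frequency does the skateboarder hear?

189 km/h = 52.5 m/s; 23 km/h = 6.389 m/s.
The skateboarder is behind, so the racing car is moving away from it while the skateboarder is moving toward the racing car.
Both move, so f' = f · (v + v_o)/(v + v_s).
f' = 1956 × (339 + 6.389)/(339 + 52.5) = 1956 × 345.39/391.5 ≈ 1726 Hz.

1726 Hz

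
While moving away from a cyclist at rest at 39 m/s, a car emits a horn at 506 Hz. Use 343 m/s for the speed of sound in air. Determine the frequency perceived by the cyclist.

454 Hz

With the source moving away from a stationary observer, f' = f · v/(v + v_s).
f' = 506 × 343/(343 + 39) = 506 × 343/382 ≈ 454 Hz.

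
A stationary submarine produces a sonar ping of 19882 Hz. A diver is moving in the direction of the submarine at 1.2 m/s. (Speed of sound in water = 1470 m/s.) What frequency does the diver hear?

19898 Hz

Moving observer, stationary source: f' = f · (v + v_o)/v.
f' = 19882 × (1470 + 1.2)/1470 = 19882 × 1471.2/1470 ≈ 19898 Hz.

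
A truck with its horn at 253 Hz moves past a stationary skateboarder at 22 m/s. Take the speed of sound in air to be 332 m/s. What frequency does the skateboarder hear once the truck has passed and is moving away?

237 Hz

Receding: f₂ = f · v/(v + v_s) = 253 × 332/354 ≈ 237 Hz.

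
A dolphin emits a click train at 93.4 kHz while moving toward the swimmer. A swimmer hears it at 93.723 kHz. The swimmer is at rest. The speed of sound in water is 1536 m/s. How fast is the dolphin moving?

5.3 m/s

f' = f · v/(v − v_s) ⇒ v_s = v · |1 − f/f'|.
v_s = 1536 × |1 − 93.4/93.723| = 1536 × 0.003446 ≈ 5.3 m/s.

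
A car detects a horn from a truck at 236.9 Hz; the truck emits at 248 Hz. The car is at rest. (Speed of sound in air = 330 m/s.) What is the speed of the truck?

f' < f, so the truck is receding.
f' = f · v/(v + v_s) ⇒ v_s = v · |1 − f/f'|.
v_s = 330 × |1 − 248/236.9| = 330 × 0.04686 ≈ 15.5 m/s.

15.5 m/s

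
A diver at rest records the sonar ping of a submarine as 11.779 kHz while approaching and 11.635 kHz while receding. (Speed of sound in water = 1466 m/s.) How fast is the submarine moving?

9.0 m/s

f₁/f₂ = (v + v_s)/(v − v_s), so v_s = v · (f₁ − f₂)/(f₁ + f₂).
v_s = 1466 × (11.779 − 11.635)/(11.779 + 11.635) = 1466 × 0.144/23.414 ≈ 9.0 m/s.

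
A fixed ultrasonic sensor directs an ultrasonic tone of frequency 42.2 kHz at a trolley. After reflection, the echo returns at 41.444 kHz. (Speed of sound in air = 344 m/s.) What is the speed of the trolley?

Double Doppler shift off a moving reflector: f₂ = f₀ · (v + u)/(v − u) (u > 0 toward emitter).
Rearranging, u = v · (f₂ − f₀)/(f₂ + f₀) = 344 × -0.756/83.644 ≈ -3.1 m/s.
So the trolley is moving at 3.1 m/s away from the emitter.

3.1 m/s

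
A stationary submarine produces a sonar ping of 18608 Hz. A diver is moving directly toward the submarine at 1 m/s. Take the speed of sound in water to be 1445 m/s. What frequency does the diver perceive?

Only the observer moves, toward the source, so f' = f · (v + v_o)/v.
f' = 18608 × (1445 + 1)/1445 = 18608 × 1446/1445 ≈ 18621 Hz.

18621 Hz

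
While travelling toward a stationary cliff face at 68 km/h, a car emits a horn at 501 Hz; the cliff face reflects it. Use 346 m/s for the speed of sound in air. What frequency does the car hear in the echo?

559 Hz

68 km/h = 18.89 m/s.
The cliff face receives the sound from a moving source: f₁ = f₀ · v/(v − v_e) = 501 × 346/327.11 ≈ 530 Hz.
On the return leg the car is a moving observer: f₂ = f₁ · (v + v_e)/v = 530 × 364.89/346 ≈ 559 Hz.
Equivalently f₂ = f₀ · (v + v_e)/(v − v_e).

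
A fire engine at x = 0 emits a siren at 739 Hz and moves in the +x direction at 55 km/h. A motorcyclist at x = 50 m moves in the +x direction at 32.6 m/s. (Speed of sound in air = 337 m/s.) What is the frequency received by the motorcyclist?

55 km/h = 15.28 m/s.
The observer lies on the +x side, so the source is heading toward the observer and the observer is heading away from the source.
With source approaching and observer receding, f' = f · (v − v_o)/(v − v_s).
f' = 739 × (337 − 32.6)/(337 − 15.28) = 739 × 304.4/321.72 ≈ 699 Hz.

699 Hz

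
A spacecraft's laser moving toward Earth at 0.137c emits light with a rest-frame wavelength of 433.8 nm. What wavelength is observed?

377.9 nm

Relativistic Doppler for wavelength: λ' = λ₀ · √((1 − β)/(1 + β)).
λ' = 433.8 × √(0.8630/1.1370) = 433.8 × 0.87121 ≈ 377.9 nm.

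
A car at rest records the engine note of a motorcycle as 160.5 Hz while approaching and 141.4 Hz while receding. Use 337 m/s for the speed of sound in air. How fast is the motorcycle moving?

21.3 m/s

f₁/f₂ = (v + v_s)/(v − v_s), so v_s = v · (f₁ − f₂)/(f₁ + f₂).
v_s = 337 × (160.5 − 141.4)/(160.5 + 141.4) = 337 × 19.1/301.9 ≈ 21.3 m/s.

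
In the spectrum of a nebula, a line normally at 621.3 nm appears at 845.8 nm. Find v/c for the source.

0.299

λ'/λ₀ = 1.3613 > 1 (redshift), so the source is receding.
λ'/λ₀ = √((1 + β)/(1 − β)) for a receding source ⇒ β = (r² − 1)/(r² + 1) with r = λ'/λ₀.
β = (1.8532 − 1)/(1.8532 + 1) ≈ 0.299.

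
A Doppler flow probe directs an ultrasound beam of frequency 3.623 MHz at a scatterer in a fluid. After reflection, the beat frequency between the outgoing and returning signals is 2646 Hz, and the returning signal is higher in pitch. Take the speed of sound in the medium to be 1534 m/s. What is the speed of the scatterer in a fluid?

Double Doppler shift off a moving reflector: f₂ = f₀ · (v + u)/(v − u) (u > 0 toward emitter).
Returning signal is higher, so f₂ = f₀ + Δf = 3623000 + 2646 = 3625646 Hz.
Rearranging, u = v · (f₂ − f₀)/(f₂ + f₀) = 1534 × 2646/7248646 ≈ 0.56 m/s.
So the scatterer in a fluid is moving at 0.56 m/s toward the emitter.

0.56 m/s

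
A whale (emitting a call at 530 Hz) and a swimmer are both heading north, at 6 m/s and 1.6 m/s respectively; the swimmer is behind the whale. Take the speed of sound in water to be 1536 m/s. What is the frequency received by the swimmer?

528 Hz

The swimmer is behind, so the whale is moving away from it while the swimmer is moving toward the whale.
Both move, so f' = f · (v + v_o)/(v + v_s).
f' = 530 × (1536 + 1.6)/(1536 + 6) = 530 × 1537.6/1542 ≈ 528 Hz.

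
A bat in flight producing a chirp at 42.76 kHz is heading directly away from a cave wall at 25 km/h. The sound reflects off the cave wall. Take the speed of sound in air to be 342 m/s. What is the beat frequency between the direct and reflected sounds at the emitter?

1702 Hz

25 km/h = 6.944 m/s.
The cave wall receives the sound from a moving source: f₁ = f₀ · v/(v + v_e) = 42.76 × 342/348.94 ≈ 41.909 kHz.
On the return leg the bat in flight is a moving observer: f₂ = f₁ · (v − v_e)/v = 41.909 × 335.06/342 ≈ 41.058 kHz.
Equivalently f₂ = f₀ · (v − v_e)/(v + v_e).
Beat against the emitted tone (with f₀ = 42760 Hz): |f₂ − f₀| = 2v_e·f₀/(v + v_e) = 2 × 6.944 × 42760/348.94 ≈ 1702 Hz.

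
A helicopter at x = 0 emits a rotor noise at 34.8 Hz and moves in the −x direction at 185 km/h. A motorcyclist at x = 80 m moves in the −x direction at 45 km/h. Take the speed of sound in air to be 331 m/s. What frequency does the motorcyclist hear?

185 km/h = 51.39 m/s; 45 km/h = 12.5 m/s.
The observer lies on the +x side, so the source is heading away from the observer and the observer is heading toward the source.
General Doppler shift: f' = f · (v + v_o)/(v + v_s).
f' = 34.8 × (331 + 12.5)/(331 + 51.39) = 34.8 × 343.5/382.39 ≈ 31.3 Hz.

31.3 Hz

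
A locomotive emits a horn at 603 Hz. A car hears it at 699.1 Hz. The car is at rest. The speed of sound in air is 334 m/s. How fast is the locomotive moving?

46 m/s

f' > f, so the locomotive is approaching.
f' = f · v/(v − v_s) ⇒ v_s = v · |1 − f/f'|.
v_s = 334 × |1 − 603/699.1| = 334 × 0.1375 ≈ 46 m/s.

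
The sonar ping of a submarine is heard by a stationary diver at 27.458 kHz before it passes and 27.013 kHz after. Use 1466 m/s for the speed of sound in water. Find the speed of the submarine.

12.0 m/s

f₁/f₂ = (v + v_s)/(v − v_s), so v_s = v · (f₁ − f₂)/(f₁ + f₂).
v_s = 1466 × (27.458 − 27.013)/(27.458 + 27.013) = 1466 × 0.445/54.471 ≈ 12.0 m/s.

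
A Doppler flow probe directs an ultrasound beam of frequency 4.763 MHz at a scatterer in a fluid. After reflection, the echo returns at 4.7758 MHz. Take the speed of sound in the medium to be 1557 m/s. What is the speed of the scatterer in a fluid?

Double Doppler shift off a moving reflector: f₂ = f₀ · (v + u)/(v − u) (u > 0 toward emitter).
Rearranging, u = v · (f₂ − f₀)/(f₂ + f₀) = 1557 × 0.0128/9.5388 ≈ 2.09 m/s.
So the scatterer in a fluid is moving at 2.09 m/s toward the emitter.

2.09 m/s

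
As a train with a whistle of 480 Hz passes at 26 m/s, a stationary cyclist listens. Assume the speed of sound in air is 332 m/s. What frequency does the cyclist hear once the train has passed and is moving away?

Receding: f₂ = f · v/(v + v_s) = 480 × 332/358 ≈ 445 Hz.

445 Hz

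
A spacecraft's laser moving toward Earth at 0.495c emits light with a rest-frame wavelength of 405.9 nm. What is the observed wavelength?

Relativistic Doppler for wavelength: λ' = λ₀ · √((1 − β)/(1 + β)).
λ' = 405.9 × √(0.5050/1.4950) = 405.9 × 0.58120 ≈ 235.9 nm.

235.9 nm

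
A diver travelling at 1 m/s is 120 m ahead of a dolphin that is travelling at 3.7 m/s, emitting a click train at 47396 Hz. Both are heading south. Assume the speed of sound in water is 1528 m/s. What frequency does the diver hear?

47480 Hz

The diver is ahead, so the dolphin is moving toward it while the diver is moving away from the dolphin.
Both move, so f' = f · (v − v_o)/(v − v_s).
f' = 47396 × (1528 − 1)/(1528 − 3.7) = 47396 × 1527/1524.3 ≈ 47480 Hz.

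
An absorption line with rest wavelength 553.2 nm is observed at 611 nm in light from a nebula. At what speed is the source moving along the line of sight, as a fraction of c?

λ'/λ₀ = 1.1045 > 1 (redshift), so the source is receding.
λ'/λ₀ = √((1 + β)/(1 − β)) for a receding source ⇒ β = (r² − 1)/(r² + 1) with r = λ'/λ₀.
β = (1.2199 − 1)/(1.2199 + 1) ≈ 0.099.

0.099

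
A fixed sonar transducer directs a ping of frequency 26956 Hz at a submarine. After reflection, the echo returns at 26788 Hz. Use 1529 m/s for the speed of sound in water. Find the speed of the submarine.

4.8 m/s

Double Doppler shift off a moving reflector: f₂ = f₀ · (v + u)/(v − u) (u > 0 toward emitter).
Rearranging, u = v · (f₂ − f₀)/(f₂ + f₀) = 1529 × -168/53744 ≈ -4.8 m/s.
So the submarine is moving at 4.8 m/s away from the emitter.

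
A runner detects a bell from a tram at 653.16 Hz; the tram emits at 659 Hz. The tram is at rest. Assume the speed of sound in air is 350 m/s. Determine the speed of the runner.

f' < f, so the runner is receding.
f' = f · (v − v_o)/v ⇒ v_o = v · |f'/f − 1|.
v_o = 350 × |653.16/659 − 1| = 350 × 0.008862 ≈ 3.1 m/s.

3.1 m/s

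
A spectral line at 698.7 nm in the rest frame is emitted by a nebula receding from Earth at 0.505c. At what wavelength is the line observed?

1218.3 nm

Relativistic Doppler for wavelength: λ' = λ₀ · √((1 + β)/(1 − β)).
λ' = 698.7 × √(1.5050/0.4950) = 698.7 × 1.74368 ≈ 1218.3 nm.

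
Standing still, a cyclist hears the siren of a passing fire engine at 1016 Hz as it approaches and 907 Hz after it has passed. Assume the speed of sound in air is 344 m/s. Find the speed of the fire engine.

f₁/f₂ = (v + v_s)/(v − v_s), so v_s = v · (f₁ − f₂)/(f₁ + f₂).
v_s = 344 × (1016 − 907)/(1016 + 907) = 344 × 109/1923 ≈ 19.5 m/s.

19.5 m/s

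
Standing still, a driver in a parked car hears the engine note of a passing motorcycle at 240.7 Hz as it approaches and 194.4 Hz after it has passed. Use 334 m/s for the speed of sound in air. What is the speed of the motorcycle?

36 m/s

f₁/f₂ = (v + v_s)/(v − v_s), so v_s = v · (f₁ − f₂)/(f₁ + f₂).
v_s = 334 × (240.7 − 194.4)/(240.7 + 194.4) = 334 × 46.3/435.1 ≈ 36 m/s.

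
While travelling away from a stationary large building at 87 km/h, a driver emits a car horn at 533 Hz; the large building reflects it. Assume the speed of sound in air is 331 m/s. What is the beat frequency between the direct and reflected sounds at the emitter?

73 Hz

87 km/h = 24.17 m/s.
The large building receives the sound from a moving source: f₁ = f₀ · v/(v + v_e) = 533 × 331/355.17 ≈ 496.7 Hz.
On the return leg the driver is a moving observer: f₂ = f₁ · (v − v_e)/v = 496.7 × 306.83/331 ≈ 460.5 Hz.
Equivalently f₂ = f₀ · (v − v_e)/(v + v_e).
Beat against the emitted tone: |f₂ − f₀| = 2v_e·f₀/(v + v_e) = 2 × 24.17 × 533/355.17 ≈ 73 Hz.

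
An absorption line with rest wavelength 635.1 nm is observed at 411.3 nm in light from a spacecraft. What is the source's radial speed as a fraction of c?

0.409

λ'/λ₀ = 0.6476 < 1 (blueshift), so the source is approaching.
λ'/λ₀ = √((1 − β)/(1 + β)) for an approaching source ⇒ β = (1 − r²)/(1 + r²) with r = λ'/λ₀.
β = (1 − 0.4194)/(1 + 0.4194) ≈ 0.409.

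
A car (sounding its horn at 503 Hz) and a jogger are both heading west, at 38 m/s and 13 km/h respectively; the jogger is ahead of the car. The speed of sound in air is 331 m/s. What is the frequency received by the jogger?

562 Hz

13 km/h = 3.611 m/s.
The jogger is ahead, so the car is moving toward it while the jogger is moving away from the car.
With source approaching and observer receding, f' = f · (v − v_o)/(v − v_s).
f' = 503 × (331 − 3.611)/(331 − 38) = 503 × 327.39/293 ≈ 562 Hz.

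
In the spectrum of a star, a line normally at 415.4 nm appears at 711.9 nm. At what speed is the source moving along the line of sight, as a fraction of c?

0.492c

λ'/λ₀ = 1.7138 > 1 (redshift), so the source is receding.
λ'/λ₀ = √((1 + β)/(1 − β)) for a receding source ⇒ β = (r² − 1)/(r² + 1) with r = λ'/λ₀.
β = (2.9370 − 1)/(2.9370 + 1) ≈ 0.492.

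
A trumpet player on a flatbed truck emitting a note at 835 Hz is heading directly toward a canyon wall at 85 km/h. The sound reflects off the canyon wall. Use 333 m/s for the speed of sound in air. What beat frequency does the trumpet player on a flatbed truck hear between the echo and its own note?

127 Hz

85 km/h = 23.61 m/s.
The canyon wall receives the sound from a moving source: f₁ = f₀ · v/(v − v_e) = 835 × 333/309.39 ≈ 898.7 Hz.
On the return leg the trumpet player on a flatbed truck is a moving observer: f₂ = f₁ · (v + v_e)/v = 898.7 × 356.61/333 ≈ 962.4 Hz.
Equivalently f₂ = f₀ · (v + v_e)/(v − v_e).
Beat against the emitted tone: |f₂ − f₀| = 2v_e·f₀/(v − v_e) = 2 × 23.61 × 835/309.39 ≈ 127 Hz.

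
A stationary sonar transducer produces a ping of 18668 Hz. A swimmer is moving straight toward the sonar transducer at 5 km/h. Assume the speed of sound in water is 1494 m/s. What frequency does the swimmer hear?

5 km/h = 1.389 m/s.
Only the observer moves, toward the source, so f' = f · (v + v_o)/v.
f' = 18668 × (1494 + 1.389)/1494 = 18668 × 1495.4/1494 ≈ 18685 Hz.

18685 Hz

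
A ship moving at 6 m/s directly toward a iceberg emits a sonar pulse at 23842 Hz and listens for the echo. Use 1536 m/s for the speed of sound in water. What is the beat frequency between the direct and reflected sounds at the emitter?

The iceberg receives the sound from a moving source: f₁ = f₀ · v/(v − v_e) = 23842 × 1536/1530 ≈ 23935.5 Hz.
On the return leg the ship is a moving observer: f₂ = f₁ · (v + v_e)/v = 23935.5 × 1542/1536 ≈ 24029.0 Hz.
Equivalently f₂ = f₀ · (v + v_e)/(v − v_e).
Beat against the emitted tone: |f₂ − f₀| = 2v_e·f₀/(v − v_e) = 2 × 6 × 23842/1530 ≈ 187 Hz.

187 Hz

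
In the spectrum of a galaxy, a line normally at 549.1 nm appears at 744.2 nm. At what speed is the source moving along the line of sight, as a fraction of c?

0.295

λ'/λ₀ = 1.3553 > 1 (redshift), so the source is receding.
λ'/λ₀ = √((1 + β)/(1 − β)) for a receding source ⇒ β = (r² − 1)/(r² + 1) with r = λ'/λ₀.
β = (1.8369 − 1)/(1.8369 + 1) ≈ 0.295.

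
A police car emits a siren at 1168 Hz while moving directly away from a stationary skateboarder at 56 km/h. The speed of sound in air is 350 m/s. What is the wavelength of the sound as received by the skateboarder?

31.3 cm

56 km/h = 15.56 m/s.
With the source moving away from a stationary observer, f' = f · v/(v + v_s).
f' = 1168 × 350/(350 + 15.56) ≈ 1118 Hz.
λ' = v/f' = 350/1118.3 ≈ 31.3 cm.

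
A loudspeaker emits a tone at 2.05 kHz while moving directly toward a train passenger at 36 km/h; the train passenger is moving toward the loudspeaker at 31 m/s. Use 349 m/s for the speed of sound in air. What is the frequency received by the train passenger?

2.30 kHz

36 km/h = 10 m/s.
With source approaching and observer approaching, f' = f · (v + v_o)/(v − v_s).
f' = 2.05 × (349 + 31)/(349 − 10) = 2.05 × 380/339 ≈ 2.30 kHz.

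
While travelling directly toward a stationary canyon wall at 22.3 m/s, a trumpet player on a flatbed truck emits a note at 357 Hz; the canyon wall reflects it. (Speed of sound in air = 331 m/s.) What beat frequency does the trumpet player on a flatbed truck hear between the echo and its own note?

The canyon wall receives the sound from a moving source: f₁ = f₀ · v/(v − v_e) = 357 × 331/308.7 ≈ 382.8 Hz.
On the return leg the trumpet player on a flatbed truck is a moving observer: f₂ = f₁ · (v + v_e)/v = 382.8 × 353.3/331 ≈ 408.6 Hz.
Beat against the emitted tone: |f₂ − f₀| = 2v_e·f₀/(v − v_e) = 2 × 22.3 × 357/308.7 ≈ 51.6 Hz.

51.6 Hz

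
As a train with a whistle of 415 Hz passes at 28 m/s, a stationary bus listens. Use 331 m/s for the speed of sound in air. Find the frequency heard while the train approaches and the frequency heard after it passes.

453 Hz approaching; 383 Hz receding

Approaching: f₁ = f · v/(v − v_s) = 415 × 331/303 ≈ 453 Hz.
Receding: f₂ = f · v/(v + v_s) = 415 × 331/359 ≈ 383 Hz.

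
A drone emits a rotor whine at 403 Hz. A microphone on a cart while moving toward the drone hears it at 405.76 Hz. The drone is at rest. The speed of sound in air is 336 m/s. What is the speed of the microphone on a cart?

2.30 m/s

f' = f · (v + v_o)/v ⇒ v_o = v · |f'/f − 1|.
v_o = 336 × |405.76/403 − 1| = 336 × 0.006849 ≈ 2.30 m/s.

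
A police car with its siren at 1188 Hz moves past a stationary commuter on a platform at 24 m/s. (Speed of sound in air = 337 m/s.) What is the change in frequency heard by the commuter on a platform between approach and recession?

Approaching: f₁ = f · v/(v − v_s) = 1188 × 337/313 ≈ 1279 Hz.
Receding: f₂ = f · v/(v + v_s) = 1188 × 337/361 ≈ 1109 Hz.
Drop: f₁ − f₂ = 2f·v·v_s/(v² − v_s²) = 2 × 1188 × 337 × 24/(337² − 24²) ≈ 170 Hz.

170 Hz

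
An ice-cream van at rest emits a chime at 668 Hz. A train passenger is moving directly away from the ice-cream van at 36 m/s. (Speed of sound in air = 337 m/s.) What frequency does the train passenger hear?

597 Hz

Only the observer moves, away from the source, so f' = f · (v − v_o)/v.
f' = 668 × (337 − 36)/337 = 668 × 301/337 ≈ 597 Hz.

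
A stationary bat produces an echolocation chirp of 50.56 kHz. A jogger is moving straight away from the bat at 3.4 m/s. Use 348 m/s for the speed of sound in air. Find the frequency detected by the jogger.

Only the observer moves, away from the source, so f' = f · (v − v_o)/v.
f' = 50.56 × (348 − 3.4)/348 = 50.56 × 344.6/348 ≈ 50.1 kHz.

50.1 kHz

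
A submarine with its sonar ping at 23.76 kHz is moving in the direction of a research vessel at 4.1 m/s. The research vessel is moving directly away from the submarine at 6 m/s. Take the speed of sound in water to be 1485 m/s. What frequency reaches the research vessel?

23.7 kHz

With source approaching and observer receding, f' = f · (v − v_o)/(v − v_s).
f' = 23.76 × (1485 − 6)/(1485 − 4.1) = 23.76 × 1479/1480.9 ≈ 23.7 kHz.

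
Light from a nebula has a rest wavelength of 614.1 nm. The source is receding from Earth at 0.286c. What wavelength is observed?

Relativistic Doppler for wavelength: λ' = λ₀ · √((1 + β)/(1 − β)).
λ' = 614.1 × √(1.2860/0.7140) = 614.1 × 1.34206 ≈ 824.2 nm.

824.2 nm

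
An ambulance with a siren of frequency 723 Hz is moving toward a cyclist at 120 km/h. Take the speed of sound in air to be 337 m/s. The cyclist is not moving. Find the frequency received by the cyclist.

802 Hz

120 km/h = 33.33 m/s.
Only the source moves, toward the listener, so f' = f · v/(v − v_s).
f' = 723 × 337/(337 − 33.33) = 723 × 337/303.7 ≈ 802 Hz.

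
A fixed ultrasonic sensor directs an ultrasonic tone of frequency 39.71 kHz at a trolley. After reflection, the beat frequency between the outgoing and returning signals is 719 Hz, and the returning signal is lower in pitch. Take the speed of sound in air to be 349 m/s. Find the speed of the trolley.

Double Doppler shift off a moving reflector: f₂ = f₀ · (v + u)/(v − u) (u > 0 toward emitter).
Returning signal is lower, so f₂ = f₀ − Δf = 39710 − 719 = 38991 Hz.
Rearranging, u = v · (f₂ − f₀)/(f₂ + f₀) = 349 × -719/78701 ≈ -3.2 m/s.
So the trolley is moving at 3.2 m/s away from the emitter.

3.2 m/s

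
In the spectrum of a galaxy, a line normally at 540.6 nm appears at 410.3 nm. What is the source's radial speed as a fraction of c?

λ'/λ₀ = 0.7590 < 1 (blueshift), so the source is approaching.
λ'/λ₀ = √((1 − β)/(1 + β)) for an approaching source ⇒ β = (1 − r²)/(1 + r²) with r = λ'/λ₀.
β = (1 − 0.5760)/(1 + 0.5760) ≈ 0.269.

0.269c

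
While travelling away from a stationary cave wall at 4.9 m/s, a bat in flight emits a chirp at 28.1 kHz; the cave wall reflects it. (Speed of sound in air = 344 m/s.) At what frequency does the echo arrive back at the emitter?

The cave wall receives the sound from a moving source: f₁ = f₀ · v/(v + v_e) = 28.1 × 344/348.9 ≈ 27.7 kHz.
On the return leg the bat in flight is a moving observer: f₂ = f₁ · (v − v_e)/v = 27.7 × 339.1/344 ≈ 27.3 kHz.
Equivalently f₂ = f₀ · (v − v_e)/(v + v_e).

27.3 kHz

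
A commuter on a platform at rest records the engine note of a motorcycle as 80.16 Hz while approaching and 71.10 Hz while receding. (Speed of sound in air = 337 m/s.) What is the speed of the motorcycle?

20.2 m/s

f₁/f₂ = (v + v_s)/(v − v_s), so v_s = v · (f₁ − f₂)/(f₁ + f₂).
v_s = 337 × (80.16 − 71.10)/(80.16 + 71.10) = 337 × 9.06/151.26 ≈ 20.2 m/s.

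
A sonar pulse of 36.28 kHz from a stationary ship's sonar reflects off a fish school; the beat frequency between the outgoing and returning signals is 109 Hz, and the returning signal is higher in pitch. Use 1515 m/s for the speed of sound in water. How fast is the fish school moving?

2.27 m/s

Double Doppler shift off a moving reflector: f₂ = f₀ · (v + u)/(v − u) (u > 0 toward emitter).
Returning signal is higher, so f₂ = f₀ + Δf = 36280 + 109 = 36389 Hz.
Rearranging, u = v · (f₂ − f₀)/(f₂ + f₀) = 1515 × 109/72669 ≈ 2.27 m/s.
So the fish school is moving at 2.27 m/s toward the emitter.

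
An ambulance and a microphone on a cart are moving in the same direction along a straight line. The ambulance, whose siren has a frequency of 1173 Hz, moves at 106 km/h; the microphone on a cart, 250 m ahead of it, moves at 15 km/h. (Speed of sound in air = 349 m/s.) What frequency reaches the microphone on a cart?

1266 Hz

106 km/h = 29.44 m/s; 15 km/h = 4.167 m/s.
The microphone on a cart is ahead, so the ambulance is moving toward it while the microphone on a cart is moving away from the ambulance.
Both move, so f' = f · (v − v_o)/(v − v_s).
f' = 1173 × (349 − 4.167)/(349 − 29.44) = 1173 × 344.83/319.56 ≈ 1266 Hz.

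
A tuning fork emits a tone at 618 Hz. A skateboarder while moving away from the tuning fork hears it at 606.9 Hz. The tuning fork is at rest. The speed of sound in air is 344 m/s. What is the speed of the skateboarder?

6.2 m/s

f' = f · (v − v_o)/v ⇒ v_o = v · |f'/f − 1|.
v_o = 344 × |606.9/618 − 1| = 344 × 0.01796 ≈ 6.2 m/s.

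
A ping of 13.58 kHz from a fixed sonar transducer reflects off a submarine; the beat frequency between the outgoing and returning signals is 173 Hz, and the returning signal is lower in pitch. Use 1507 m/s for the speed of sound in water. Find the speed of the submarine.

9.7 m/s

Double Doppler shift off a moving reflector: f₂ = f₀ · (v + u)/(v − u) (u > 0 toward emitter).
Returning signal is lower, so f₂ = f₀ − Δf = 13580 − 173 = 13407 Hz.
Rearranging, u = v · (f₂ − f₀)/(f₂ + f₀) = 1507 × -173/26987 ≈ -9.7 m/s.
So the submarine is moving at 9.7 m/s away from the emitter.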